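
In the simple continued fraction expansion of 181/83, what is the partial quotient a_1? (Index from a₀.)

181 = 2·83 + 15   →  a_0 = 2
83 = 5·15 + 8   →  a_1 = 5

5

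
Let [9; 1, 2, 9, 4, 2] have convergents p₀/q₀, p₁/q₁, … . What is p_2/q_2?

Using pₖ = aₖpₖ₋₁ + pₖ₋₂, qₖ = aₖqₖ₋₁ + qₖ₋₂ (with p₋₁=1, p₋₂=0, q₋₁=0, q₋₂=1):
  k=0: a=9, p=9, q=1
  k=1: a=1, p=10, q=1
  k=2: a=2, p=29, q=3

29/3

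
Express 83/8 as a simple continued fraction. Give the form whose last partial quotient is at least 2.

[10; 2, 1, 2]

83 = 10·8 + 3
8 = 2·3 + 2
3 = 1·2 + 1
2 = 2·1 + 0  (stop)
So 83/8 = [10; 2, 1, 2].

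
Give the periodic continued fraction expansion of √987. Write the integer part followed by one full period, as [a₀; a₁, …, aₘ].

[31; 2, 2, 2, 62]

a₀ = ⌊√987⌋ = 31.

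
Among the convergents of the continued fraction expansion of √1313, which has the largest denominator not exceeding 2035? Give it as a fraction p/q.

44497/1228

√1313 = [36; 4, 4, 72, …] (period length 3).
Convergents:
  p_0/q_0 = 36/1
  p_1/q_1 = 145/4
  p_2/q_2 = 616/17
  p_3/q_3 = 44497/1228
  p_4/q_4 = 178604/4929
q_3 = 1228 ≤ 2035 < 4929 = q_4, so the answer is 44497/1228.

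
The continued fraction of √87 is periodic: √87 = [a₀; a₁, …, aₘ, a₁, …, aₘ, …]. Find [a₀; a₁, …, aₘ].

[9; 3, 18]

a₀ = ⌊√87⌋ = 9.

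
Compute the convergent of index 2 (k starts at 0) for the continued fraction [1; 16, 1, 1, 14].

18/17

Using pₖ = aₖpₖ₋₁ + pₖ₋₂, qₖ = aₖqₖ₋₁ + qₖ₋₂ (with p₋₁=1, p₋₂=0, q₋₁=0, q₋₂=1):
  k=0: a=1, p=1, q=1
  k=1: a=16, p=17, q=16
  k=2: a=1, p=18, q=17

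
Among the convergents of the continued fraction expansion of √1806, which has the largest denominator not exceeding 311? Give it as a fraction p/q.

7182/169

√1806 = [42; 2, 84, …] (period length 2).
Convergents:
  p_0/q_0 = 42/1
  p_1/q_1 = 85/2
  p_2/q_2 = 7182/169
  p_3/q_3 = 14449/340
q_2 = 169 ≤ 311 < 340 = q_3, so the answer is 7182/169.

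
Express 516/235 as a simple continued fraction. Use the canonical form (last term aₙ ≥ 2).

516 = 2*235 + 46
235 = 5*46 + 5
46 = 9*5 + 1
5 = 5*1 + 0  (stop)
So 516/235 = [2; 5, 9, 5].

[2; 5, 9, 5]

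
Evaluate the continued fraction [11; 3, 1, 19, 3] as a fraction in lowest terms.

Using pₖ = aₖpₖ₋₁ + pₖ₋₂ and qₖ = aₖqₖ₋₁ + qₖ₋₂:
  k=0: a=11, p=11, q=1
  k=1: a=3, p=34, q=3
  k=2: a=1, p=45, q=4
  k=3: a=19, p=889, q=79
  k=4: a=3, p=2712, q=241

2712/241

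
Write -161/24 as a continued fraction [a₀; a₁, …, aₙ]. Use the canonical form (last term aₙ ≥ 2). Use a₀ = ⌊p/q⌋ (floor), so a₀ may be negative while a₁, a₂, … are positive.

-161 = -7·24 + 7
24 = 3·7 + 3
7 = 2·3 + 1
3 = 3·1 + 0  (stop)
So -161/24 = [-7; 3, 2, 3].

[-7; 3, 2, 3]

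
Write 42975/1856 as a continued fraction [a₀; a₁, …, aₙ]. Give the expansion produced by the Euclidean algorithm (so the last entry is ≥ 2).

[23; 6, 2, 7, 19]

42975 = 23×1856 + 287
1856 = 6×287 + 134
287 = 2×134 + 19
134 = 7×19 + 1
19 = 19×1 + 0  (stop)
So 42975/1856 = [23; 6, 2, 7, 19].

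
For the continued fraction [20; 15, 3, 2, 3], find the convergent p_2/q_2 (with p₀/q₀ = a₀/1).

Using pₖ = aₖpₖ₋₁ + pₖ₋₂, qₖ = aₖqₖ₋₁ + qₖ₋₂ (with p₋₁=1, p₋₂=0, q₋₁=0, q₋₂=1):
  k=0: a=20, p=20, q=1
  k=1: a=15, p=301, q=15
  k=2: a=3, p=923, q=46

923/46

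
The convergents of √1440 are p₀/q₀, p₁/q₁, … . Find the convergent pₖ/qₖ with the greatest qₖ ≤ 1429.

54037/1424

√1440 = [37; 1, 17, 1, 74, …] (period length 4).
Convergents:
  p_0/q_0 = 37/1
  p_1/q_1 = 38/1
  p_2/q_2 = 683/18
  p_3/q_3 = 721/19
  p_4/q_4 = 54037/1424
  p_5/q_5 = 54758/1443
q_4 = 1424 ≤ 1429 < 1443 = q_5, so the answer is 54037/1424.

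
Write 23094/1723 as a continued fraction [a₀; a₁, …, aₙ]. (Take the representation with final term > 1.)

23094 = 13*1723 + 695
1723 = 2*695 + 333
695 = 2*333 + 29
333 = 11*29 + 14
29 = 2*14 + 1
14 = 14*1 + 0  (stop)
So 23094/1723 = [13; 2, 2, 11, 2, 14].

[13; 2, 2, 11, 2, 14]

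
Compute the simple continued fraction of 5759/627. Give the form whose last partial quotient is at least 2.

5759 = 9*627 + 116
627 = 5*116 + 47
116 = 2*47 + 22
47 = 2*22 + 3
22 = 7*3 + 1
3 = 3*1 + 0  (stop)
So 5759/627 = [9; 5, 2, 2, 7, 3].

[9; 5, 2, 2, 7, 3]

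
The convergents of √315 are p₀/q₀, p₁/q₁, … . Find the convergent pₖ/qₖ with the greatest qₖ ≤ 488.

√315 = [17; 1, 2, 1, 34, …] (period length 4).
Convergents:
  p_0/q_0 = 17/1
  p_1/q_1 = 18/1
  p_2/q_2 = 53/3
  p_3/q_3 = 71/4
  p_4/q_4 = 2467/139
  p_5/q_5 = 2538/143
  p_6/q_6 = 7543/425
  p_7/q_7 = 10081/568
q_6 = 425 ≤ 488 < 568 = q_7, so the answer is 7543/425.

7543/425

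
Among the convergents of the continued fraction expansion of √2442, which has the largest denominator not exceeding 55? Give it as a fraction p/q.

√2442 = [49; 2, 2, 2, 98, …] (period length 4).
Convergents:
  p_0/q_0 = 49/1
  p_1/q_1 = 99/2
  p_2/q_2 = 247/5
  p_3/q_3 = 593/12
  p_4/q_4 = 58361/1181
q_3 = 12 ≤ 55 < 1181 = q_4, so the answer is 593/12.

593/12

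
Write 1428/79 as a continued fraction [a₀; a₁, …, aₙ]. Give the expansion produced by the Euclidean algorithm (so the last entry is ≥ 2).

1428 = 18×79 + 6
79 = 13×6 + 1
6 = 6×1 + 0  (stop)
So 1428/79 = [18; 13, 6].

[18; 13, 6]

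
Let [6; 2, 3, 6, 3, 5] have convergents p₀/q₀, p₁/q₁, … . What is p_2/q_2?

45/7

Using pₖ = aₖpₖ₋₁ + pₖ₋₂, qₖ = aₖqₖ₋₁ + qₖ₋₂ (with p₋₁=1, p₋₂=0, q₋₁=0, q₋₂=1):
  k=0: a=6, p=6, q=1
  k=1: a=2, p=13, q=2
  k=2: a=3, p=45, q=7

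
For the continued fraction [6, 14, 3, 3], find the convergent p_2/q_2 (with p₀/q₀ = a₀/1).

Using pₖ = aₖpₖ₋₁ + pₖ₋₂, qₖ = aₖqₖ₋₁ + qₖ₋₂ (with p₋₁=1, p₋₂=0, q₋₁=0, q₋₂=1):
  k=0: a=6, p=6, q=1
  k=1: a=14, p=85, q=14
  k=2: a=3, p=261, q=43

261/43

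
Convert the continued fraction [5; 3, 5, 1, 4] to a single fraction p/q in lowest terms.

Fold from the inside: start with 4/1.
  1 + 1/4 = 5/4
  5 + 4/5 = 29/5
  3 + 5/29 = 92/29
  5 + 29/92 = 489/92

489/92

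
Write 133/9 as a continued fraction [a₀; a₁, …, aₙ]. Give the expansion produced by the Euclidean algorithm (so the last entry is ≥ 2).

133 = 14×9 + 7
9 = 1×7 + 2
7 = 3×2 + 1
2 = 2×1 + 0  (stop)
So 133/9 = [14; 1, 3, 2].

[14; 1, 3, 2]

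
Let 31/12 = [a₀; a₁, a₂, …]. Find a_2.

31 = 2·12 + 7   →  a_0 = 2
12 = 1·7 + 5   →  a_1 = 1
7 = 1·5 + 2   →  a_2 = 1

1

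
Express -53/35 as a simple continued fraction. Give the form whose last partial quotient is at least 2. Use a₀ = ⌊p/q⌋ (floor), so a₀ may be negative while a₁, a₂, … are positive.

[-2; 2, 17]

-53 = -2×35 + 17
35 = 2×17 + 1
17 = 17×1 + 0  (stop)
So -53/35 = [-2; 2, 17].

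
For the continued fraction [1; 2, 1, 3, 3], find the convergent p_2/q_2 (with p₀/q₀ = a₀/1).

4/3

Using pₖ = aₖpₖ₋₁ + pₖ₋₂, qₖ = aₖqₖ₋₁ + qₖ₋₂ (with p₋₁=1, p₋₂=0, q₋₁=0, q₋₂=1):
  k=0: a=1, p=1, q=1
  k=1: a=2, p=3, q=2
  k=2: a=1, p=4, q=3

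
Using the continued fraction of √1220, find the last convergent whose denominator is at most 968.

33706/965

√1220 = [34; 1, 12, 1, 68, …] (period length 4).
Convergents:
  p_0/q_0 = 34/1
  p_1/q_1 = 35/1
  p_2/q_2 = 454/13
  p_3/q_3 = 489/14
  p_4/q_4 = 33706/965
  p_5/q_5 = 34195/979
q_4 = 965 ≤ 968 < 979 = q_5, so the answer is 33706/965.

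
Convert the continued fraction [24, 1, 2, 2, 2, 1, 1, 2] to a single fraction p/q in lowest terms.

Fold from the inside: start with 2/1.
  1 + 1/2 = 3/2
  1 + 2/3 = 5/3
  2 + 3/5 = 13/5
  2 + 5/13 = 31/13
  2 + 13/31 = 75/31
  1 + 31/75 = 106/75
  24 + 75/106 = 2619/106

2619/106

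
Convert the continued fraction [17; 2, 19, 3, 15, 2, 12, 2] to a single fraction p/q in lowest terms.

Using pₖ = aₖpₖ₋₁ + pₖ₋₂ and qₖ = aₖqₖ₋₁ + qₖ₋₂:
  k=0: a=17, p=17, q=1
  k=1: a=2, p=35, q=2
  k=2: a=19, p=682, q=39
  k=3: a=3, p=2081, q=119
  k=4: a=15, p=31897, q=1824
  k=5: a=2, p=65875, q=3767
  k=6: a=12, p=822397, q=47028
  k=7: a=2, p=1710669, q=97823

1710669/97823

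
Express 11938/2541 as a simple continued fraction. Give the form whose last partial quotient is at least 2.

[4; 1, 2, 3, 5, 9, 2, 2]

11938 = 4·2541 + 1774
2541 = 1·1774 + 767
1774 = 2·767 + 240
767 = 3·240 + 47
240 = 5·47 + 5
47 = 9·5 + 2
5 = 2·2 + 1
2 = 2·1 + 0  (stop)
So 11938/2541 = [4; 1, 2, 3, 5, 9, 2, 2].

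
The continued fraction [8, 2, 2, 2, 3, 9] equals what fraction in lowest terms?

Using pₖ = aₖpₖ₋₁ + pₖ₋₂ and qₖ = aₖqₖ₋₁ + qₖ₋₂:
  k=0: a=8, p=8, q=1
  k=1: a=2, p=17, q=2
  k=2: a=2, p=42, q=5
  k=3: a=2, p=101, q=12
  k=4: a=3, p=345, q=41
  k=5: a=9, p=3206, q=381

3206/381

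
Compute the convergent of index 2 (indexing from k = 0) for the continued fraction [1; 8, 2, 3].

Using pₖ = aₖpₖ₋₁ + pₖ₋₂, qₖ = aₖqₖ₋₁ + qₖ₋₂ (with p₋₁=1, p₋₂=0, q₋₁=0, q₋₂=1):
  k=0: a=1, p=1, q=1
  k=1: a=8, p=9, q=8
  k=2: a=2, p=19, q=17

19/17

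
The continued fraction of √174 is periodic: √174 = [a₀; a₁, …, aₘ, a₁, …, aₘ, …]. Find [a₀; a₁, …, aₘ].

[13; 5, 4, 5, 26]

a₀ = ⌊√174⌋ = 13.
With m₀=0, d₀=1 and mₖ₊₁ = dₖaₖ − mₖ, dₖ₊₁ = (n − mₖ₊₁²)/dₖ, aₖ₊₁ = ⌊(a₀+mₖ₊₁)/dₖ₊₁⌋:
  k=1: m=13, d=5, a=5
  k=2: m=12, d=6, a=4
  k=3: m=12, d=5, a=5
  k=4: m=13, d=1, a=26
d=1 and a=2a₀=26 at k=4, so the next step gives (m, d) = (13, 5) again — its k=1 value — and the period has length 4.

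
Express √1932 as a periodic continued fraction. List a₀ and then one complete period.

[43; 1, 20, 1, 86]

a₀ = ⌊√1932⌋ = 43.
With m₀=0, d₀=1 and mₖ₊₁ = dₖaₖ − mₖ, dₖ₊₁ = (n − mₖ₊₁²)/dₖ, aₖ₊₁ = ⌊(a₀+mₖ₊₁)/dₖ₊₁⌋:
  k=1: m=43, d=83, a=1
  k=2: m=40, d=4, a=20
  k=3: m=40, d=83, a=1
  k=4: m=43, d=1, a=86
d=1 and a=2a₀=86 at k=4, so the next step gives (m, d) = (43, 83) again — its k=1 value — and the period has length 4.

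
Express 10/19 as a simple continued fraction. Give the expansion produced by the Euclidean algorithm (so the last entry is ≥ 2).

10 = 0·19 + 10
19 = 1·10 + 9
10 = 1·9 + 1
9 = 9·1 + 0  (stop)
So 10/19 = [0; 1, 1, 9].

[0; 1, 1, 9]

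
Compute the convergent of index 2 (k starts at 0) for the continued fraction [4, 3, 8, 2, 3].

108/25

Using pₖ = aₖpₖ₋₁ + pₖ₋₂, qₖ = aₖqₖ₋₁ + qₖ₋₂ (with p₋₁=1, p₋₂=0, q₋₁=0, q₋₂=1):
  k=0: a=4, p=4, q=1
  k=1: a=3, p=13, q=3
  k=2: a=8, p=108, q=25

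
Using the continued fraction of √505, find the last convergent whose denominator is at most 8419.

72765/3238

√505 = [22; 2, 8, 2, 44, …] (period length 4).
Convergents:
  p_0/q_0 = 22/1
  p_1/q_1 = 45/2
  p_2/q_2 = 382/17
  p_3/q_3 = 809/36
  p_4/q_4 = 35978/1601
  p_5/q_5 = 72765/3238
  p_6/q_6 = 618098/27505
q_5 = 3238 ≤ 8419 < 27505 = q_6, so the answer is 72765/3238.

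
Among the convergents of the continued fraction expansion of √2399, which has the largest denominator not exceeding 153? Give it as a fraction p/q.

√2399 = [48; 1, 47, 1, 96, …] (period length 4).
Convergents:
  p_0/q_0 = 48/1
  p_1/q_1 = 49/1
  p_2/q_2 = 2351/48
  p_3/q_3 = 2400/49
  p_4/q_4 = 232751/4752
q_3 = 49 ≤ 153 < 4752 = q_4, so the answer is 2400/49.

2400/49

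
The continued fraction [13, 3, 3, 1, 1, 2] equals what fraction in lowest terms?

785/59

Fold from the inside: start with 2/1.
  1 + 1/2 = 3/2
  1 + 2/3 = 5/3
  3 + 3/5 = 18/5
  3 + 5/18 = 59/18
  13 + 18/59 = 785/59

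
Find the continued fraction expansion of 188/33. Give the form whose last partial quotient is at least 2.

188 = 5*33 + 23
33 = 1*23 + 10
23 = 2*10 + 3
10 = 3*3 + 1
3 = 3*1 + 0  (stop)
So 188/33 = [5; 1, 2, 3, 3].

[5; 1, 2, 3, 3]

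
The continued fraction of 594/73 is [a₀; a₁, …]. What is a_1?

594 = 8·73 + 10   →  a_0 = 8
73 = 7·10 + 3   →  a_1 = 7

7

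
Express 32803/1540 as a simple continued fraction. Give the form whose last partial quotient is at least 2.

32803 = 21*1540 + 463
1540 = 3*463 + 151
463 = 3*151 + 10
151 = 15*10 + 1
10 = 10*1 + 0  (stop)
So 32803/1540 = [21; 3, 3, 15, 10].

[21; 3, 3, 15, 10]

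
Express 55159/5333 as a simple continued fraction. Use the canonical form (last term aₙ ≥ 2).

55159 = 10×5333 + 1829
5333 = 2×1829 + 1675
1829 = 1×1675 + 154
1675 = 10×154 + 135
154 = 1×135 + 19
135 = 7×19 + 2
19 = 9×2 + 1
2 = 2×1 + 0  (stop)
So 55159/5333 = [10; 2, 1, 10, 1, 7, 9, 2].

[10; 2, 1, 10, 1, 7, 9, 2]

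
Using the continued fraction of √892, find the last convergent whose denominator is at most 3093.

√892 = [29; 1, 6, 2, 14, 2, 6, 1, 58, …] (period length 8).
Convergents:
  p_0/q_0 = 29/1
  p_1/q_1 = 30/1
  p_2/q_2 = 209/7
  p_3/q_3 = 448/15
  p_4/q_4 = 6481/217
  p_5/q_5 = 13410/449
  p_6/q_6 = 86941/2911
  p_7/q_7 = 100351/3360
q_6 = 2911 ≤ 3093 < 3360 = q_7, so the answer is 86941/2911.

86941/2911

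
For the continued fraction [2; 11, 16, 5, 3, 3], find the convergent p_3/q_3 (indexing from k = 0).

Using pₖ = aₖpₖ₋₁ + pₖ₋₂, qₖ = aₖqₖ₋₁ + qₖ₋₂ (with p₋₁=1, p₋₂=0, q₋₁=0, q₋₂=1):
  k=0: a=2, p=2, q=1
  k=1: a=11, p=23, q=11
  k=2: a=16, p=370, q=177
  k=3: a=5, p=1873, q=896

1873/896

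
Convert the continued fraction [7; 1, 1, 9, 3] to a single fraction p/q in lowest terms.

Using pₖ = aₖpₖ₋₁ + pₖ₋₂ and qₖ = aₖqₖ₋₁ + qₖ₋₂:
  k=0: a=7, p=7, q=1
  k=1: a=1, p=8, q=1
  k=2: a=1, p=15, q=2
  k=3: a=9, p=143, q=19
  k=4: a=3, p=444, q=59

444/59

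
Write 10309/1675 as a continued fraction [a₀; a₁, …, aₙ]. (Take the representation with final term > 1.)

[6; 6, 2, 7, 8, 2]

10309 = 6·1675 + 259
1675 = 6·259 + 121
259 = 2·121 + 17
121 = 7·17 + 2
17 = 8·2 + 1
2 = 2·1 + 0  (stop)
So 10309/1675 = [6; 6, 2, 7, 8, 2].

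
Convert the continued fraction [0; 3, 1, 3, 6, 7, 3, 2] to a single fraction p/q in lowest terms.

Fold from the inside: start with 2/1.
  3 + 1/2 = 7/2
  7 + 2/7 = 51/7
  6 + 7/51 = 313/51
  3 + 51/313 = 990/313
  1 + 313/990 = 1303/990
  3 + 990/1303 = 4899/1303
  0 + 1303/4899 = 1303/4899

1303/4899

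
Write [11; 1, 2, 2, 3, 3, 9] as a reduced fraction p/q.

8606/735

Using pₖ = aₖpₖ₋₁ + pₖ₋₂ and qₖ = aₖqₖ₋₁ + qₖ₋₂:
  k=0: a=11, p=11, q=1
  k=1: a=1, p=12, q=1
  k=2: a=2, p=35, q=3
  k=3: a=2, p=82, q=7
  k=4: a=3, p=281, q=24
  k=5: a=3, p=925, q=79
  k=6: a=9, p=8606, q=735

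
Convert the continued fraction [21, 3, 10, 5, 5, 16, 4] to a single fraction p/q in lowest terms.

Fold from the inside: start with 4/1.
  16 + 1/4 = 65/4
  5 + 4/65 = 329/65
  5 + 65/329 = 1710/329
  10 + 329/1710 = 17429/1710
  3 + 1710/17429 = 53997/17429
  21 + 17429/53997 = 1151366/53997

1151366/53997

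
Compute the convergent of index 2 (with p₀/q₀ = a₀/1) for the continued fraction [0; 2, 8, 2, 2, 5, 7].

8/17

Using pₖ = aₖpₖ₋₁ + pₖ₋₂, qₖ = aₖqₖ₋₁ + qₖ₋₂ (with p₋₁=1, p₋₂=0, q₋₁=0, q₋₂=1):
  k=0: a=0, p=0, q=1
  k=1: a=2, p=1, q=2
  k=2: a=8, p=8, q=17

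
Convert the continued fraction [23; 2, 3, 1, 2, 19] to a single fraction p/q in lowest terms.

Fold from the inside: start with 19/1.
  2 + 1/19 = 39/19
  1 + 19/39 = 58/39
  3 + 39/58 = 213/58
  2 + 58/213 = 484/213
  23 + 213/484 = 11345/484

11345/484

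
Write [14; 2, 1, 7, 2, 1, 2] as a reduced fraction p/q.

Using pₖ = aₖpₖ₋₁ + pₖ₋₂ and qₖ = aₖqₖ₋₁ + qₖ₋₂:
  k=0: a=14, p=14, q=1
  k=1: a=2, p=29, q=2
  k=2: a=1, p=43, q=3
  k=3: a=7, p=330, q=23
  k=4: a=2, p=703, q=49
  k=5: a=1, p=1033, q=72
  k=6: a=2, p=2769, q=193

2769/193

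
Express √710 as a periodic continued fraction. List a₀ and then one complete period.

a₀ = ⌊√710⌋ = 26.
With m₀=0, d₀=1 and mₖ₊₁ = dₖaₖ − mₖ, dₖ₊₁ = (n − mₖ₊₁²)/dₖ, aₖ₊₁ = ⌊(a₀+mₖ₊₁)/dₖ₊₁⌋:
  k=1: m=26, d=34, a=1
  k=2: m=8, d=19, a=1
  k=3: m=11, d=31, a=1
  k=4: m=20, d=10, a=4
  k=5: m=20, d=31, a=1
  k=6: m=11, d=19, a=1
  k=7: m=8, d=34, a=1
  k=8: m=26, d=1, a=52
d=1 and a=2a₀=52 at k=8, so the next step gives (m, d) = (26, 34) again — its k=1 value — and the period has length 8.

[26; 1, 1, 1, 4, 1, 1, 1, 52]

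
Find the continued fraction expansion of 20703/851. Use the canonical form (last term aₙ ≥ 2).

20703 = 24·851 + 279
851 = 3·279 + 14
279 = 19·14 + 13
14 = 1·13 + 1
13 = 13·1 + 0  (stop)
So 20703/851 = [24; 3, 19, 1, 13].

[24; 3, 19, 1, 13]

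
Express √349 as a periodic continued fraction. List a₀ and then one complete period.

[18; 1, 2, 7, 7, 2, 1, 36]

a₀ = ⌊√349⌋ = 18.
With m₀=0, d₀=1 and mₖ₊₁ = dₖaₖ − mₖ, dₖ₊₁ = (n − mₖ₊₁²)/dₖ, aₖ₊₁ = ⌊(a₀+mₖ₊₁)/dₖ₊₁⌋:
  k=1: m=18, d=25, a=1
  k=2: m=7, d=12, a=2
  k=3: m=17, d=5, a=7
  k=4: m=18, d=5, a=7
  k=5: m=17, d=12, a=2
  k=6: m=7, d=25, a=1
  k=7: m=18, d=1, a=36
d=1 and a=2a₀=36 at k=7, so the next step gives (m, d) = (18, 25) again — its k=1 value — and the period has length 7.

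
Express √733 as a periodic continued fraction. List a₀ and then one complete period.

a₀ = ⌊√733⌋ = 27.
With m₀=0, d₀=1 and mₖ₊₁ = dₖaₖ − mₖ, dₖ₊₁ = (n − mₖ₊₁²)/dₖ, aₖ₊₁ = ⌊(a₀+mₖ₊₁)/dₖ₊₁⌋:
  k=1: m=27, d=4, a=13
  k=2: m=25, d=27, a=1
  k=3: m=2, d=27, a=1
  k=4: m=25, d=4, a=13
  k=5: m=27, d=1, a=54
d=1 and a=2a₀=54 at k=5, so the next step gives (m, d) = (27, 4) again — its k=1 value — and the period has length 5.

[27; 13, 1, 1, 13, 54]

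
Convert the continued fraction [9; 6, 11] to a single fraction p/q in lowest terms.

Using pₖ = aₖpₖ₋₁ + pₖ₋₂ and qₖ = aₖqₖ₋₁ + qₖ₋₂:
  k=0: a=9, p=9, q=1
  k=1: a=6, p=55, q=6
  k=2: a=11, p=614, q=67

614/67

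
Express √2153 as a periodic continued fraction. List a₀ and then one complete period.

[46; 2, 2, 92]

a₀ = ⌊√2153⌋ = 46.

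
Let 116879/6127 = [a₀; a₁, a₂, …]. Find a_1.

13

116879 = 19·6127 + 466   →  a_0 = 19
6127 = 13·466 + 69   →  a_1 = 13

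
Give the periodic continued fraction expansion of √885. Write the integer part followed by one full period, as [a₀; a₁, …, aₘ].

[29; 1, 2, 1, 58]

a₀ = ⌊√885⌋ = 29.
With m₀=0, d₀=1 and mₖ₊₁ = dₖaₖ − mₖ, dₖ₊₁ = (n − mₖ₊₁²)/dₖ, aₖ₊₁ = ⌊(a₀+mₖ₊₁)/dₖ₊₁⌋:
  k=1: m=29, d=44, a=1
  k=2: m=15, d=15, a=2
  k=3: m=15, d=44, a=1
  k=4: m=29, d=1, a=58
d=1 and a=2a₀=58 at k=4, so the next step gives (m, d) = (29, 44) again — its k=1 value — and the period has length 4.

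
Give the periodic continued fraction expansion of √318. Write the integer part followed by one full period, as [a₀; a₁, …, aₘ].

a₀ = ⌊√318⌋ = 17.
With m₀=0, d₀=1 and mₖ₊₁ = dₖaₖ − mₖ, dₖ₊₁ = (n − mₖ₊₁²)/dₖ, aₖ₊₁ = ⌊(a₀+mₖ₊₁)/dₖ₊₁⌋:
  k=1: m=17, d=29, a=1
  k=2: m=12, d=6, a=4
  k=3: m=12, d=29, a=1
  k=4: m=17, d=1, a=34
d=1 and a=2a₀=34 at k=4, so the next step gives (m, d) = (17, 29) again — its k=1 value — and the period has length 4.

[17; 1, 4, 1, 34]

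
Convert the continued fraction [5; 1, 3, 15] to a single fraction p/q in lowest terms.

351/61

Using pₖ = aₖpₖ₋₁ + pₖ₋₂ and qₖ = aₖqₖ₋₁ + qₖ₋₂:
  k=0: a=5, p=5, q=1
  k=1: a=1, p=6, q=1
  k=2: a=3, p=23, q=4
  k=3: a=15, p=351, q=61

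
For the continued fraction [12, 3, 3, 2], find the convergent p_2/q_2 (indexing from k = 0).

123/10

Using pₖ = aₖpₖ₋₁ + pₖ₋₂, qₖ = aₖqₖ₋₁ + qₖ₋₂ (with p₋₁=1, p₋₂=0, q₋₁=0, q₋₂=1):
  k=0: a=12, p=12, q=1
  k=1: a=3, p=37, q=3
  k=2: a=3, p=123, q=10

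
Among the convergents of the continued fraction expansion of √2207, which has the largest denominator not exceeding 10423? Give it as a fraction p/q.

√2207 = [46; 1, 45, 1, 92, …] (period length 4).
Convergents:
  p_0/q_0 = 46/1
  p_1/q_1 = 47/1
  p_2/q_2 = 2161/46
  p_3/q_3 = 2208/47
  p_4/q_4 = 205297/4370
  p_5/q_5 = 207505/4417
  p_6/q_6 = 9543022/203135
q_5 = 4417 ≤ 10423 < 203135 = q_6, so the answer is 207505/4417.

207505/4417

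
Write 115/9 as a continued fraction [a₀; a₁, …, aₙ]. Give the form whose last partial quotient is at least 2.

[12; 1, 3, 2]

115 = 12×9 + 7
9 = 1×7 + 2
7 = 3×2 + 1
2 = 2×1 + 0  (stop)
So 115/9 = [12; 1, 3, 2].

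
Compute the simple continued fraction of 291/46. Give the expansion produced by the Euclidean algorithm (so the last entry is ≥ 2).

291 = 6×46 + 15
46 = 3×15 + 1
15 = 15×1 + 0  (stop)
So 291/46 = [6; 3, 15].

[6; 3, 15]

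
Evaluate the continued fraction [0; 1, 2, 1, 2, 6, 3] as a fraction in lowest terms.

161/221

Using pₖ = aₖpₖ₋₁ + pₖ₋₂ and qₖ = aₖqₖ₋₁ + qₖ₋₂:
  k=0: a=0, p=0, q=1
  k=1: a=1, p=1, q=1
  k=2: a=2, p=2, q=3
  k=3: a=1, p=3, q=4
  k=4: a=2, p=8, q=11
  k=5: a=6, p=51, q=70
  k=6: a=3, p=161, q=221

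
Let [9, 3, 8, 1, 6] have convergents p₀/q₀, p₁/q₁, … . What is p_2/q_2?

233/25

Using pₖ = aₖpₖ₋₁ + pₖ₋₂, qₖ = aₖqₖ₋₁ + qₖ₋₂ (with p₋₁=1, p₋₂=0, q₋₁=0, q₋₂=1):
  k=0: a=9, p=9, q=1
  k=1: a=3, p=28, q=3
  k=2: a=8, p=233, q=25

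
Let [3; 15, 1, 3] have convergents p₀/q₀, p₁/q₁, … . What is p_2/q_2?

49/16

Using pₖ = aₖpₖ₋₁ + pₖ₋₂, qₖ = aₖqₖ₋₁ + qₖ₋₂ (with p₋₁=1, p₋₂=0, q₋₁=0, q₋₂=1):
  k=0: a=3, p=3, q=1
  k=1: a=15, p=46, q=15
  k=2: a=1, p=49, q=16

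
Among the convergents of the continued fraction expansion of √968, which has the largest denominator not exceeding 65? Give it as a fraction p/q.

√968 = [31; 8, 1, 6, 1, 8, 62, …] (period length 6).
Convergents:
  p_0/q_0 = 31/1
  p_1/q_1 = 249/8
  p_2/q_2 = 280/9
  p_3/q_3 = 1929/62
  p_4/q_4 = 2209/71
q_3 = 62 ≤ 65 < 71 = q_4, so the answer is 1929/62.

1929/62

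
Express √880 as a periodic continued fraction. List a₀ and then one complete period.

[29; 1, 1, 1, 58]

a₀ = ⌊√880⌋ = 29.
With m₀=0, d₀=1 and mₖ₊₁ = dₖaₖ − mₖ, dₖ₊₁ = (n − mₖ₊₁²)/dₖ, aₖ₊₁ = ⌊(a₀+mₖ₊₁)/dₖ₊₁⌋:
  k=1: m=29, d=39, a=1
  k=2: m=10, d=20, a=1
  k=3: m=10, d=39, a=1
  k=4: m=29, d=1, a=58
d=1 and a=2a₀=58 at k=4, so the next step gives (m, d) = (29, 39) again — its k=1 value — and the period has length 4.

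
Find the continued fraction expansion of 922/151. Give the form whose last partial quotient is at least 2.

922 = 6·151 + 16
151 = 9·16 + 7
16 = 2·7 + 2
7 = 3·2 + 1
2 = 2·1 + 0  (stop)
So 922/151 = [6; 9, 2, 3, 2].

[6; 9, 2, 3, 2]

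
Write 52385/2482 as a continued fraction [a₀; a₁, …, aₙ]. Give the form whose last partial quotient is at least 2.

52385 = 21*2482 + 263
2482 = 9*263 + 115
263 = 2*115 + 33
115 = 3*33 + 16
33 = 2*16 + 1
16 = 16*1 + 0  (stop)
So 52385/2482 = [21; 9, 2, 3, 2, 16].

[21; 9, 2, 3, 2, 16]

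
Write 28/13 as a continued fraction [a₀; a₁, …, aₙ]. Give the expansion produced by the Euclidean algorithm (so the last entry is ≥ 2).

28 = 2*13 + 2
13 = 6*2 + 1
2 = 2*1 + 0  (stop)
So 28/13 = [2; 6, 2].

[2; 6, 2]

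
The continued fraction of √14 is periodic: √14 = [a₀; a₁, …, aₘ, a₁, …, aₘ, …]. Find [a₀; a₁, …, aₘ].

a₀ = ⌊√14⌋ = 3.
With m₀=0, d₀=1 and mₖ₊₁ = dₖaₖ − mₖ, dₖ₊₁ = (n − mₖ₊₁²)/dₖ, aₖ₊₁ = ⌊(a₀+mₖ₊₁)/dₖ₊₁⌋:
  k=1: m=3, d=5, a=1
  k=2: m=2, d=2, a=2
  k=3: m=2, d=5, a=1
  k=4: m=3, d=1, a=6
d=1 and a=2a₀=6 at k=4, so the next step gives (m, d) = (3, 5) again — its k=1 value — and the period has length 4.

[3; 1, 2, 1, 6]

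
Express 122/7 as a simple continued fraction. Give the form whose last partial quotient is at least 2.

122 = 17*7 + 3
7 = 2*3 + 1
3 = 3*1 + 0  (stop)
So 122/7 = [17; 2, 3].

[17; 2, 3]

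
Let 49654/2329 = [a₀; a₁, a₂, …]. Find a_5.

2

49654 = 21·2329 + 745   →  a_0 = 21
2329 = 3·745 + 94   →  a_1 = 3
745 = 7·94 + 87   →  a_2 = 7
94 = 1·87 + 7   →  a_3 = 1
87 = 12·7 + 3   →  a_4 = 12
7 = 2·3 + 1   →  a_5 = 2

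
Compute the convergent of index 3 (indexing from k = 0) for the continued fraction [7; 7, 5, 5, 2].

Using pₖ = aₖpₖ₋₁ + pₖ₋₂, qₖ = aₖqₖ₋₁ + qₖ₋₂ (with p₋₁=1, p₋₂=0, q₋₁=0, q₋₂=1):
  k=0: a=7, p=7, q=1
  k=1: a=7, p=50, q=7
  k=2: a=5, p=257, q=36
  k=3: a=5, p=1335, q=187

1335/187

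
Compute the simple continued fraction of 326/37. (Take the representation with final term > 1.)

[8; 1, 4, 3, 2]

326 = 8*37 + 30
37 = 1*30 + 7
30 = 4*7 + 2
7 = 3*2 + 1
2 = 2*1 + 0  (stop)
So 326/37 = [8; 1, 4, 3, 2].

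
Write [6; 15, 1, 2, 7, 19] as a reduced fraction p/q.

Fold from the inside: start with 19/1.
  7 + 1/19 = 134/19
  2 + 19/134 = 287/134
  1 + 134/287 = 421/287
  15 + 287/421 = 6602/421
  6 + 421/6602 = 40033/6602

40033/6602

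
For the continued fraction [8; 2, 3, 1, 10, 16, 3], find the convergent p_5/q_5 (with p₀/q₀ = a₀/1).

13180/1561

Using pₖ = aₖpₖ₋₁ + pₖ₋₂, qₖ = aₖqₖ₋₁ + qₖ₋₂ (with p₋₁=1, p₋₂=0, q₋₁=0, q₋₂=1):
  k=0: a=8, p=8, q=1
  k=1: a=2, p=17, q=2
  k=2: a=3, p=59, q=7
  k=3: a=1, p=76, q=9
  k=4: a=10, p=819, q=97
  k=5: a=16, p=13180, q=1561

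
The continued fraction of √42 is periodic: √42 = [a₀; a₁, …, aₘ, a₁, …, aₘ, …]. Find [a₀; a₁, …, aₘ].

[6; 2, 12]

a₀ = ⌊√42⌋ = 6.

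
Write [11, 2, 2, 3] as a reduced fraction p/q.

Using pₖ = aₖpₖ₋₁ + pₖ₋₂ and qₖ = aₖqₖ₋₁ + qₖ₋₂:
  k=0: a=11, p=11, q=1
  k=1: a=2, p=23, q=2
  k=2: a=2, p=57, q=5
  k=3: a=3, p=194, q=17

194/17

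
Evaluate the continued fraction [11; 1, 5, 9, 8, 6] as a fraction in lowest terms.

Using pₖ = aₖpₖ₋₁ + pₖ₋₂ and qₖ = aₖqₖ₋₁ + qₖ₋₂:
  k=0: a=11, p=11, q=1
  k=1: a=1, p=12, q=1
  k=2: a=5, p=71, q=6
  k=3: a=9, p=651, q=55
  k=4: a=8, p=5279, q=446
  k=5: a=6, p=32325, q=2731

32325/2731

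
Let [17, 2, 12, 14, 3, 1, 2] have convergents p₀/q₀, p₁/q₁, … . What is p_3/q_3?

Using pₖ = aₖpₖ₋₁ + pₖ₋₂, qₖ = aₖqₖ₋₁ + qₖ₋₂ (with p₋₁=1, p₋₂=0, q₋₁=0, q₋₂=1):
  k=0: a=17, p=17, q=1
  k=1: a=2, p=35, q=2
  k=2: a=12, p=437, q=25
  k=3: a=14, p=6153, q=352

6153/352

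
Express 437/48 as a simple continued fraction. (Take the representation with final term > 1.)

[9; 9, 1, 1, 2]

437 = 9×48 + 5
48 = 9×5 + 3
5 = 1×3 + 2
3 = 1×2 + 1
2 = 2×1 + 0  (stop)
So 437/48 = [9; 9, 1, 1, 2].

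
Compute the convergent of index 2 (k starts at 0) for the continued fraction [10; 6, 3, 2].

Using pₖ = aₖpₖ₋₁ + pₖ₋₂, qₖ = aₖqₖ₋₁ + qₖ₋₂ (with p₋₁=1, p₋₂=0, q₋₁=0, q₋₂=1):
  k=0: a=10, p=10, q=1
  k=1: a=6, p=61, q=6
  k=2: a=3, p=193, q=19

193/19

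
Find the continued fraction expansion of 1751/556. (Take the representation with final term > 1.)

[3; 6, 1, 2, 3, 8]

1751 = 3·556 + 83
556 = 6·83 + 58
83 = 1·58 + 25
58 = 2·25 + 8
25 = 3·8 + 1
8 = 8·1 + 0  (stop)
So 1751/556 = [3; 6, 1, 2, 3, 8].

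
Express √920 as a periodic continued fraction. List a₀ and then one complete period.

a₀ = ⌊√920⌋ = 30.
With m₀=0, d₀=1 and mₖ₊₁ = dₖaₖ − mₖ, dₖ₊₁ = (n − mₖ₊₁²)/dₖ, aₖ₊₁ = ⌊(a₀+mₖ₊₁)/dₖ₊₁⌋:
  k=1: m=30, d=20, a=3
  k=2: m=30, d=1, a=60
d=1 and a=2a₀=60 at k=2, so the next step gives (m, d) = (30, 20) again — its k=1 value — and the period has length 2.

[30; 3, 60]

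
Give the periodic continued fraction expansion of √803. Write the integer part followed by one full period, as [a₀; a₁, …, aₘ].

[28; 2, 1, 27, 1, 2, 56]

a₀ = ⌊√803⌋ = 28.
With m₀=0, d₀=1 and mₖ₊₁ = dₖaₖ − mₖ, dₖ₊₁ = (n − mₖ₊₁²)/dₖ, aₖ₊₁ = ⌊(a₀+mₖ₊₁)/dₖ₊₁⌋:
  k=1: m=28, d=19, a=2
  k=2: m=10, d=37, a=1
  k=3: m=27, d=2, a=27
  k=4: m=27, d=37, a=1
  k=5: m=10, d=19, a=2
  k=6: m=28, d=1, a=56
d=1 and a=2a₀=56 at k=6, so the next step gives (m, d) = (28, 19) again — its k=1 value — and the period has length 6.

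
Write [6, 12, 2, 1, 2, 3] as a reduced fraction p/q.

Using pₖ = aₖpₖ₋₁ + pₖ₋₂ and qₖ = aₖqₖ₋₁ + qₖ₋₂:
  k=0: a=6, p=6, q=1
  k=1: a=12, p=73, q=12
  k=2: a=2, p=152, q=25
  k=3: a=1, p=225, q=37
  k=4: a=2, p=602, q=99
  k=5: a=3, p=2031, q=334

2031/334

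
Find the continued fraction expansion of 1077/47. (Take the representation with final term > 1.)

[22; 1, 10, 1, 3]

1077 = 22·47 + 43
47 = 1·43 + 4
43 = 10·4 + 3
4 = 1·3 + 1
3 = 3·1 + 0  (stop)
So 1077/47 = [22; 1, 10, 1, 3].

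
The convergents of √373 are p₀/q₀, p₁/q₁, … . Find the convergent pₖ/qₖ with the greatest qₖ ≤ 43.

309/16

√373 = [19; 3, 5, 5, 3, 38, …] (period length 5).
Convergents:
  p_0/q_0 = 19/1
  p_1/q_1 = 58/3
  p_2/q_2 = 309/16
  p_3/q_3 = 1603/83
q_2 = 16 ≤ 43 < 83 = q_3, so the answer is 309/16.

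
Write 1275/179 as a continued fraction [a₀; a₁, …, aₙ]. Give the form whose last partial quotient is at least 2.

1275 = 7×179 + 22
179 = 8×22 + 3
22 = 7×3 + 1
3 = 3×1 + 0  (stop)
So 1275/179 = [7; 8, 7, 3].

[7; 8, 7, 3]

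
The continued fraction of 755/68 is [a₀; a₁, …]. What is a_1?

9

755 = 11·68 + 7   →  a_0 = 11
68 = 9·7 + 5   →  a_1 = 9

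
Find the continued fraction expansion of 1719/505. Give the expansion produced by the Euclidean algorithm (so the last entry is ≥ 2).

1719 = 3·505 + 204
505 = 2·204 + 97
204 = 2·97 + 10
97 = 9·10 + 7
10 = 1·7 + 3
7 = 2·3 + 1
3 = 3·1 + 0  (stop)
So 1719/505 = [3; 2, 2, 9, 1, 2, 3].

[3; 2, 2, 9, 1, 2, 3]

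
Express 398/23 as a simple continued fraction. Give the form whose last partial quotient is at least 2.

[17; 3, 3, 2]

398 = 17·23 + 7
23 = 3·7 + 2
7 = 3·2 + 1
2 = 2·1 + 0  (stop)
So 398/23 = [17; 3, 3, 2].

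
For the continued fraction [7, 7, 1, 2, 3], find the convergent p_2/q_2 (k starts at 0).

Using pₖ = aₖpₖ₋₁ + pₖ₋₂, qₖ = aₖqₖ₋₁ + qₖ₋₂ (with p₋₁=1, p₋₂=0, q₋₁=0, q₋₂=1):
  k=0: a=7, p=7, q=1
  k=1: a=7, p=50, q=7
  k=2: a=1, p=57, q=8

57/8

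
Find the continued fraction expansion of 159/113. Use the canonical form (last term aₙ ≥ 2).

159 = 1·113 + 46
113 = 2·46 + 21
46 = 2·21 + 4
21 = 5·4 + 1
4 = 4·1 + 0  (stop)
So 159/113 = [1; 2, 2, 5, 4].

[1; 2, 2, 5, 4]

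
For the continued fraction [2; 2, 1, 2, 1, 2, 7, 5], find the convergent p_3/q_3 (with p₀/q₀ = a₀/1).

Using pₖ = aₖpₖ₋₁ + pₖ₋₂, qₖ = aₖqₖ₋₁ + qₖ₋₂ (with p₋₁=1, p₋₂=0, q₋₁=0, q₋₂=1):
  k=0: a=2, p=2, q=1
  k=1: a=2, p=5, q=2
  k=2: a=1, p=7, q=3
  k=3: a=2, p=19, q=8

19/8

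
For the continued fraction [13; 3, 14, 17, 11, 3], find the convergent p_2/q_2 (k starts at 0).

573/43

Using pₖ = aₖpₖ₋₁ + pₖ₋₂, qₖ = aₖqₖ₋₁ + qₖ₋₂ (with p₋₁=1, p₋₂=0, q₋₁=0, q₋₂=1):
  k=0: a=13, p=13, q=1
  k=1: a=3, p=40, q=3
  k=2: a=14, p=573, q=43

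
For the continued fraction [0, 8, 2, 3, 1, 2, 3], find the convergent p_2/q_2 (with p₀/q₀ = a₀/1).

2/17

Using pₖ = aₖpₖ₋₁ + pₖ₋₂, qₖ = aₖqₖ₋₁ + qₖ₋₂ (with p₋₁=1, p₋₂=0, q₋₁=0, q₋₂=1):
  k=0: a=0, p=0, q=1
  k=1: a=8, p=1, q=8
  k=2: a=2, p=2, q=17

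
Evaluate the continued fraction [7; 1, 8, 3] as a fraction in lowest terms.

221/28

Fold from the inside: start with 3/1.
  8 + 1/3 = 25/3
  1 + 3/25 = 28/25
  7 + 25/28 = 221/28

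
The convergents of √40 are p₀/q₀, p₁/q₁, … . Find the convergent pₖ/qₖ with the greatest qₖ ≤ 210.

721/114

√40 = [6; 3, 12, …] (period length 2).
Convergents:
  p_0/q_0 = 6/1
  p_1/q_1 = 19/3
  p_2/q_2 = 234/37
  p_3/q_3 = 721/114
  p_4/q_4 = 8886/1405
q_3 = 114 ≤ 210 < 1405 = q_4, so the answer is 721/114.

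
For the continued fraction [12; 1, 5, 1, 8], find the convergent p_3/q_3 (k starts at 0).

Using pₖ = aₖpₖ₋₁ + pₖ₋₂, qₖ = aₖqₖ₋₁ + qₖ₋₂ (with p₋₁=1, p₋₂=0, q₋₁=0, q₋₂=1):
  k=0: a=12, p=12, q=1
  k=1: a=1, p=13, q=1
  k=2: a=5, p=77, q=6
  k=3: a=1, p=90, q=7

90/7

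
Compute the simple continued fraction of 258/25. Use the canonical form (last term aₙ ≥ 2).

[10; 3, 8]

258 = 10×25 + 8
25 = 3×8 + 1
8 = 8×1 + 0  (stop)
So 258/25 = [10; 3, 8].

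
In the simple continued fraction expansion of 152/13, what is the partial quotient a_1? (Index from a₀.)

152 = 11·13 + 9   →  a_0 = 11
13 = 1·9 + 4   →  a_1 = 1

1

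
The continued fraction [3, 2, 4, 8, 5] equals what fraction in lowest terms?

Using pₖ = aₖpₖ₋₁ + pₖ₋₂ and qₖ = aₖqₖ₋₁ + qₖ₋₂:
  k=0: a=3, p=3, q=1
  k=1: a=2, p=7, q=2
  k=2: a=4, p=31, q=9
  k=3: a=8, p=255, q=74
  k=4: a=5, p=1306, q=379

1306/379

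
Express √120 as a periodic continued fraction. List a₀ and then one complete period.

[10; 1, 20]

a₀ = ⌊√120⌋ = 10.
With m₀=0, d₀=1 and mₖ₊₁ = dₖaₖ − mₖ, dₖ₊₁ = (n − mₖ₊₁²)/dₖ, aₖ₊₁ = ⌊(a₀+mₖ₊₁)/dₖ₊₁⌋:
  k=1: m=10, d=20, a=1
  k=2: m=10, d=1, a=20
d=1 and a=2a₀=20 at k=2, so the next step gives (m, d) = (10, 20) again — its k=1 value — and the period has length 2.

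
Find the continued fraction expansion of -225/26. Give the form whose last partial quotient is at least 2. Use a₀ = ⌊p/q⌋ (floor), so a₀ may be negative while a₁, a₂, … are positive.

[-9; 2, 1, 8]

-225 = -9*26 + 9
26 = 2*9 + 8
9 = 1*8 + 1
8 = 8*1 + 0  (stop)
So -225/26 = [-9; 2, 1, 8].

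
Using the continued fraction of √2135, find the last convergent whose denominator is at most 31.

1340/29

√2135 = [46; 4, 1, 5, 1, 4, 92, …] (period length 6).
Convergents:
  p_0/q_0 = 46/1
  p_1/q_1 = 185/4
  p_2/q_2 = 231/5
  p_3/q_3 = 1340/29
  p_4/q_4 = 1571/34
q_3 = 29 ≤ 31 < 34 = q_4, so the answer is 1340/29.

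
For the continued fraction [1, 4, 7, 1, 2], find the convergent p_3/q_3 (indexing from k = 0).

Using pₖ = aₖpₖ₋₁ + pₖ₋₂, qₖ = aₖqₖ₋₁ + qₖ₋₂ (with p₋₁=1, p₋₂=0, q₋₁=0, q₋₂=1):
  k=0: a=1, p=1, q=1
  k=1: a=4, p=5, q=4
  k=2: a=7, p=36, q=29
  k=3: a=1, p=41, q=33

41/33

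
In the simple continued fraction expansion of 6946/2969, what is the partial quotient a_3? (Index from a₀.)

17

6946 = 2·2969 + 1008   →  a_0 = 2
2969 = 2·1008 + 953   →  a_1 = 2
1008 = 1·953 + 55   →  a_2 = 1
953 = 17·55 + 18   →  a_3 = 17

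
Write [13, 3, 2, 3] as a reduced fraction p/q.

319/24

Using pₖ = aₖpₖ₋₁ + pₖ₋₂ and qₖ = aₖqₖ₋₁ + qₖ₋₂:
  k=0: a=13, p=13, q=1
  k=1: a=3, p=40, q=3
  k=2: a=2, p=93, q=7
  k=3: a=3, p=319, q=24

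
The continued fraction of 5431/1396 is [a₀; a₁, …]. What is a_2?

5431 = 3·1396 + 1243   →  a_0 = 3
1396 = 1·1243 + 153   →  a_1 = 1
1243 = 8·153 + 19   →  a_2 = 8

8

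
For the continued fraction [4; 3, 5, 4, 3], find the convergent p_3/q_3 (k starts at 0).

289/67

Using pₖ = aₖpₖ₋₁ + pₖ₋₂, qₖ = aₖqₖ₋₁ + qₖ₋₂ (with p₋₁=1, p₋₂=0, q₋₁=0, q₋₂=1):
  k=0: a=4, p=4, q=1
  k=1: a=3, p=13, q=3
  k=2: a=5, p=69, q=16
  k=3: a=4, p=289, q=67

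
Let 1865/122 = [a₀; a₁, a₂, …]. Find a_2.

2

1865 = 15·122 + 35   →  a_0 = 15
122 = 3·35 + 17   →  a_1 = 3
35 = 2·17 + 1   →  a_2 = 2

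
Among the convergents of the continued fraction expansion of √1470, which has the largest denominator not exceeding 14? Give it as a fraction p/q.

√1470 = [38; 2, 1, 14, 1, 2, 76, …] (period length 6).
Convergents:
  p_0/q_0 = 38/1
  p_1/q_1 = 77/2
  p_2/q_2 = 115/3
  p_3/q_3 = 1687/44
q_2 = 3 ≤ 14 < 44 = q_3, so the answer is 115/3.

115/3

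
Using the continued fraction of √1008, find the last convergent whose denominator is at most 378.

√1008 = [31; 1, 2, 1, 62, …] (period length 4).
Convergents:
  p_0/q_0 = 31/1
  p_1/q_1 = 32/1
  p_2/q_2 = 95/3
  p_3/q_3 = 127/4
  p_4/q_4 = 7969/251
  p_5/q_5 = 8096/255
  p_6/q_6 = 24161/761
q_5 = 255 ≤ 378 < 761 = q_6, so the answer is 8096/255.

8096/255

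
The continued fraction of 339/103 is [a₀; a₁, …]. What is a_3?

339 = 3·103 + 30   →  a_0 = 3
103 = 3·30 + 13   →  a_1 = 3
30 = 2·13 + 4   →  a_2 = 2
13 = 3·4 + 1   →  a_3 = 3

3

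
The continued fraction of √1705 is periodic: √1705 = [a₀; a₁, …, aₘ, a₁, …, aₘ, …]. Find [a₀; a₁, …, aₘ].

a₀ = ⌊√1705⌋ = 41.
With m₀=0, d₀=1 and mₖ₊₁ = dₖaₖ − mₖ, dₖ₊₁ = (n − mₖ₊₁²)/dₖ, aₖ₊₁ = ⌊(a₀+mₖ₊₁)/dₖ₊₁⌋:
  k=1: m=41, d=24, a=3
  k=2: m=31, d=31, a=2
  k=3: m=31, d=24, a=3
  k=4: m=41, d=1, a=82
d=1 and a=2a₀=82 at k=4, so the next step gives (m, d) = (41, 24) again — its k=1 value — and the period has length 4.

[41; 3, 2, 3, 82]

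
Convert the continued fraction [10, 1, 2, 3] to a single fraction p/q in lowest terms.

Using pₖ = aₖpₖ₋₁ + pₖ₋₂ and qₖ = aₖqₖ₋₁ + qₖ₋₂:
  k=0: a=10, p=10, q=1
  k=1: a=1, p=11, q=1
  k=2: a=2, p=32, q=3
  k=3: a=3, p=107, q=10

107/10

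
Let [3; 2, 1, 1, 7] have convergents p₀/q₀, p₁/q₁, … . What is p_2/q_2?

10/3

Using pₖ = aₖpₖ₋₁ + pₖ₋₂, qₖ = aₖqₖ₋₁ + qₖ₋₂ (with p₋₁=1, p₋₂=0, q₋₁=0, q₋₂=1):
  k=0: a=3, p=3, q=1
  k=1: a=2, p=7, q=2
  k=2: a=1, p=10, q=3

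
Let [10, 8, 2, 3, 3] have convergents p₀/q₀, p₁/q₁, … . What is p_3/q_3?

Using pₖ = aₖpₖ₋₁ + pₖ₋₂, qₖ = aₖqₖ₋₁ + qₖ₋₂ (with p₋₁=1, p₋₂=0, q₋₁=0, q₋₂=1):
  k=0: a=10, p=10, q=1
  k=1: a=8, p=81, q=8
  k=2: a=2, p=172, q=17
  k=3: a=3, p=597, q=59

597/59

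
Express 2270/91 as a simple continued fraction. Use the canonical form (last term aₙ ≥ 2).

[24; 1, 17, 5]

2270 = 24*91 + 86
91 = 1*86 + 5
86 = 17*5 + 1
5 = 5*1 + 0  (stop)
So 2270/91 = [24; 1, 17, 5].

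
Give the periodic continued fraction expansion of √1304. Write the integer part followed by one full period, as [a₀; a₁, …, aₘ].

a₀ = ⌊√1304⌋ = 36.
With m₀=0, d₀=1 and mₖ₊₁ = dₖaₖ − mₖ, dₖ₊₁ = (n − mₖ₊₁²)/dₖ, aₖ₊₁ = ⌊(a₀+mₖ₊₁)/dₖ₊₁⌋:
  k=1: m=36, d=8, a=9
  k=2: m=36, d=1, a=72
d=1 and a=2a₀=72 at k=2, so the next step gives (m, d) = (36, 8) again — its k=1 value — and the period has length 2.

[36; 9, 72]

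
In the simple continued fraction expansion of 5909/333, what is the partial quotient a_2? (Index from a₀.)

2

5909 = 17·333 + 248   →  a_0 = 17
333 = 1·248 + 85   →  a_1 = 1
248 = 2·85 + 78   →  a_2 = 2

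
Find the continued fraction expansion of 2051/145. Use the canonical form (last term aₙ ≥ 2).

2051 = 14×145 + 21
145 = 6×21 + 19
21 = 1×19 + 2
19 = 9×2 + 1
2 = 2×1 + 0  (stop)
So 2051/145 = [14; 6, 1, 9, 2].

[14; 6, 1, 9, 2]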